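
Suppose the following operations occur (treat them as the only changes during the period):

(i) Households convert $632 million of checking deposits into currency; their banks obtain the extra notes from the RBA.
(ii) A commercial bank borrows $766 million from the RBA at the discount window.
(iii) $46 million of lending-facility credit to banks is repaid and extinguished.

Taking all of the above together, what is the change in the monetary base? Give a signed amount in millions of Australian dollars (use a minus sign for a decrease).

RBA balance sheet:
  Assets:      Loans to banks +$720M
  Liabilities: Bank reserves +$88M, Currency in circulation +$632M
Monetary base = currency + reserves: +$632M + (+$88M) = +$720 million.

+$720 million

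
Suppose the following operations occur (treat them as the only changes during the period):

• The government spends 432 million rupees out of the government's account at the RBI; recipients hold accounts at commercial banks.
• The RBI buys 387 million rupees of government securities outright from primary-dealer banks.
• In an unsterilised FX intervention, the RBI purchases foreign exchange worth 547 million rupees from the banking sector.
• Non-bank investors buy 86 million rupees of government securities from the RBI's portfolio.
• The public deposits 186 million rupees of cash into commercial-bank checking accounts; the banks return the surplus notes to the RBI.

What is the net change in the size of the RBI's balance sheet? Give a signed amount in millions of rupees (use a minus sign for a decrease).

Government spending 432 million rupees: only the composition of liabilities changes → 0.
OMO purchase (from banks) 387 million rupees: an RBI asset is acquired → +387M.
FX purchase 547 million rupees: an RBI asset is acquired → +547M.
Asset sale (to non-banks) 86 million rupees: an RBI asset is shed → −86M.
Currency deposit 186 million rupees: only the composition of liabilities changes → 0.
Net: 0 + 387 + 547 − 86 + 0 = +848 million.

+848 million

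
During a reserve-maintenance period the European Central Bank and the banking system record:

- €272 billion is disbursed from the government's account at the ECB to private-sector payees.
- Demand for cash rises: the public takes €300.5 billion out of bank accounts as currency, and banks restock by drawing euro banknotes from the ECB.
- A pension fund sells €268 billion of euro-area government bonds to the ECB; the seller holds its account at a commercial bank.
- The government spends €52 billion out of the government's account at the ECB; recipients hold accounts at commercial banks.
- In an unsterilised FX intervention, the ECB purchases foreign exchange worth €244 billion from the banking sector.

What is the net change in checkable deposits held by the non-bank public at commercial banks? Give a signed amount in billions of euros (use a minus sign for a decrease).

ECB balance sheet:
  Assets:      Securities +€268B, Foreign assets +€244B
  Liabilities: Bank reserves +€535.5B, Currency in circulation +€300.5B, Government deposits −€324B
Commercial banking system:
  Assets:      Reserves at CB +€535.5B, Foreign assets −€244B
  Liabilities: Checkable deposits +€291.5B
So the change in checkable deposits held by the non-bank public at commercial banks is +€291.5 billion.

+€291.5 billion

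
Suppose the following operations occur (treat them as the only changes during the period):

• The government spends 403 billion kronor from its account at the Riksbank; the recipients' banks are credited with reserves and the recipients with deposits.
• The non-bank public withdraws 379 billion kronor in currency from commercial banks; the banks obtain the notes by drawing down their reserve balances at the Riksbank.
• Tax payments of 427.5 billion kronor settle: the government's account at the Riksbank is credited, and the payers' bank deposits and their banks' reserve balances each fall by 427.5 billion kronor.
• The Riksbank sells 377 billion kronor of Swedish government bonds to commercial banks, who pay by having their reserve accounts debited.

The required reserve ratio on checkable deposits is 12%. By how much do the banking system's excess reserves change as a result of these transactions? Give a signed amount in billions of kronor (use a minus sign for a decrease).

-732.08 billion

Government spending 403 billion kronor: reserves +403B, deposits +403B.
Currency withdrawal 379 billion kronor: reserves −379B, deposits −379B.
Government account inflow 427.5 billion kronor: reserves −427.5B, deposits −427.5B.
OMO sale (to banks) 377 billion kronor: reserves −377B, deposits 0.
Totals: Δreserves = −780.5B, Δdeposits = −403.5B.
Δrequired reserves = 12% × −403.5B = −48.42B.
Δexcess reserves = Δreserves − Δrequired = −780.5B − (−48.42B) = -732.08 billion.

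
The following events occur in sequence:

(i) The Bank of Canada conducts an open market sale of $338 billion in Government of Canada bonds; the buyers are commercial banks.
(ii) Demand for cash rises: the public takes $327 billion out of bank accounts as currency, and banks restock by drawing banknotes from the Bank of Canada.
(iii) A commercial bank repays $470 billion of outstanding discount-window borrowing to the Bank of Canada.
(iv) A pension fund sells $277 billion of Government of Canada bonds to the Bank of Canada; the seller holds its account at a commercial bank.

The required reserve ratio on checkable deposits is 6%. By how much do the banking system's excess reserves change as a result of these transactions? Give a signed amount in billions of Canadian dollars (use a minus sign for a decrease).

-$855 billion

OMO sale (to banks) $338 billion: reserves −$338B, deposits 0.
Currency withdrawal $327 billion: reserves −$327B, deposits −$327B.
Discount-window repayment $470 billion: reserves −$470B, deposits 0.
Asset purchase (from non-banks) $277 billion: reserves +$277B, deposits +$277B.
Totals: Δreserves = −$858B, Δdeposits = −$50B.
Δrequired reserves = 6% × −$50B = −$3B.
Δexcess reserves = Δreserves − Δrequired = −$858B − (−$3B) = -$855 billion.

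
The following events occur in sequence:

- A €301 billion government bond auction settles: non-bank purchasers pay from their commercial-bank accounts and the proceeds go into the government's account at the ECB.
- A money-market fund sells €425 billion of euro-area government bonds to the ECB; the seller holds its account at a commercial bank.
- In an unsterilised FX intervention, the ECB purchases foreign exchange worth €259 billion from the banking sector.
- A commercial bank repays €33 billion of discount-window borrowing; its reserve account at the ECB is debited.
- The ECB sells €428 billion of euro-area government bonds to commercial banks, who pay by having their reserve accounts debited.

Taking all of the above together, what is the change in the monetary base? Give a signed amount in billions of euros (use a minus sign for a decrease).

Government account inflow €301 billion: reserves shift to a non-base liability → −€301B.
Asset purchase (from non-banks) €425 billion: ECB balance sheet expands → +€425B.
FX purchase €259 billion: ECB balance sheet expands → +€259B.
Discount-window repayment €33 billion: ECB balance sheet contracts → −€33B.
OMO sale (to banks) €428 billion: ECB balance sheet contracts → −€428B.
Net: −301 + 425 + 259 − 33 − 428 = -€78 billion.

-€78 billion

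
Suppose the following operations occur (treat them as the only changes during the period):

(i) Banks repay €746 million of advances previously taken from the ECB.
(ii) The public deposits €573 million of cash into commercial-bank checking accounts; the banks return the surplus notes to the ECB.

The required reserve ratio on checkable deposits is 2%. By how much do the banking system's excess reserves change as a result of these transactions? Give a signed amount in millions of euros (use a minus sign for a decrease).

Discount-window repayment €746 million: reserves −€746M, deposits 0.
Currency deposit €573 million: reserves +€573M, deposits +€573M.
Totals: Δreserves = −€173M, Δdeposits = +€573M.
Δrequired reserves = 2% × +€573M = +€11.46M.
Δexcess reserves = Δreserves − Δrequired = −€173M − (+€11.46M) = -€184.46 million.

-€184.46 million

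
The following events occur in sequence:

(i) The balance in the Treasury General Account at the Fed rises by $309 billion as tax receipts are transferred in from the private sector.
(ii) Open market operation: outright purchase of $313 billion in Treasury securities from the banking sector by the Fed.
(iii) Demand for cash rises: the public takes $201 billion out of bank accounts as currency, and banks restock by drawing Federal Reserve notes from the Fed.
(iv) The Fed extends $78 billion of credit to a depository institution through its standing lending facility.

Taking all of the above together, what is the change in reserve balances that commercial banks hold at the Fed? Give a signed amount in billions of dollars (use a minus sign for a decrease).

Fed balance sheet:
  Assets:      Securities +$313B, Loans to banks +$78B
  Liabilities: Bank reserves −$119B, Currency in circulation +$201B, Government deposits +$309B
So the change in reserve balances that commercial banks hold at the Fed is -$119 billion.

-$119 billion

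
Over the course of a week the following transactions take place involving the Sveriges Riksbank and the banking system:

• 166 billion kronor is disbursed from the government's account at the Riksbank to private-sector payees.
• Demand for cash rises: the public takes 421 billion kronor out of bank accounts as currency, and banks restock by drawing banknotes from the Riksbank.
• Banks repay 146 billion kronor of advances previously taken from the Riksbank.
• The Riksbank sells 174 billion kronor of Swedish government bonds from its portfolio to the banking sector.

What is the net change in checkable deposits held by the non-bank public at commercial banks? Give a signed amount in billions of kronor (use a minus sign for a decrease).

Riksbank balance sheet:
  Assets:      Securities −174B, Loans to banks −146B
  Liabilities: Bank reserves −575B, Currency in circulation +421B, Government deposits −166B
Commercial banking system:
  Assets:      Reserves at CB −575B, Securities +174B
  Liabilities: Checkable deposits −255B, Borrowings from CB −146B
So the change in checkable deposits held by the non-bank public at commercial banks is -255 billion.

-255 billion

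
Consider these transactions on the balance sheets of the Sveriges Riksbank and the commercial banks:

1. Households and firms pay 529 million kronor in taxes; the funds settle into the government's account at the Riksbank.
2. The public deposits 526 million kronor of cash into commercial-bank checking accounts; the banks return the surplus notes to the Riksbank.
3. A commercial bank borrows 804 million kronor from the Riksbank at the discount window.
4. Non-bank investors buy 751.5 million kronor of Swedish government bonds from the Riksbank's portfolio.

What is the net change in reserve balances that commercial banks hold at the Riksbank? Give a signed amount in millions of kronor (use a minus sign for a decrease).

+49.5 million

Riksbank balance sheet:
  Assets:      Securities −751.5M, Loans to banks +804M
  Liabilities: Bank reserves +49.5M, Currency in circulation −526M, Government deposits +529M
Commercial banking system:
  Assets:      Reserves at CB +49.5M
  Liabilities: Checkable deposits −754.5M, Borrowings from CB +804M
So the change in reserve balances that commercial banks hold at the Riksbank is +49.5 million.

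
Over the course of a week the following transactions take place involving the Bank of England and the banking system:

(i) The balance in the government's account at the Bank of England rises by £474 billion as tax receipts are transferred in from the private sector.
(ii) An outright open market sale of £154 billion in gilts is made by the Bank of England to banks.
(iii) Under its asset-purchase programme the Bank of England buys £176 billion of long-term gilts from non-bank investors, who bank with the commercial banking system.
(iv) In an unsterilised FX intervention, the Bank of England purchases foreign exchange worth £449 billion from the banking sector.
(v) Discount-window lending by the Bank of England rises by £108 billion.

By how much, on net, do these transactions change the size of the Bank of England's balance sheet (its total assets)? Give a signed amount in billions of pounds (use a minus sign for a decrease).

+£579 billion

Government account inflow £474 billion: only the composition of liabilities changes → 0.
OMO sale (to banks) £154 billion: a Bank of England asset is shed → −£154B.
Asset purchase (from non-banks) £176 billion: a Bank of England asset is acquired → +£176B.
FX purchase £449 billion: a Bank of England asset is acquired → +£449B.
Discount-window loan £108 billion: a Bank of England asset is acquired → +£108B.
Net: 0 − 154 + 176 + 449 + 108 = +£579 billion.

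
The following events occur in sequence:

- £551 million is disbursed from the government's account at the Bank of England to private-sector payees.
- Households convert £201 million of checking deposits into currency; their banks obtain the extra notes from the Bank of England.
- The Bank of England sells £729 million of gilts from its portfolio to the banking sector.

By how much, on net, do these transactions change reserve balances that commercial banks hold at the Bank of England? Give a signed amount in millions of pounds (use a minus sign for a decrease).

Government spending £551 million: government payments flow into bank reserve accounts → +£551M.
Currency withdrawal £201 million: banks swap reserves for currency → −£201M.
OMO sale (to banks) £729 million: the buying banks pay out of their reserve balances → −£729M.
Net: 551 − 201 − 729 = -£379 million.

-£379 million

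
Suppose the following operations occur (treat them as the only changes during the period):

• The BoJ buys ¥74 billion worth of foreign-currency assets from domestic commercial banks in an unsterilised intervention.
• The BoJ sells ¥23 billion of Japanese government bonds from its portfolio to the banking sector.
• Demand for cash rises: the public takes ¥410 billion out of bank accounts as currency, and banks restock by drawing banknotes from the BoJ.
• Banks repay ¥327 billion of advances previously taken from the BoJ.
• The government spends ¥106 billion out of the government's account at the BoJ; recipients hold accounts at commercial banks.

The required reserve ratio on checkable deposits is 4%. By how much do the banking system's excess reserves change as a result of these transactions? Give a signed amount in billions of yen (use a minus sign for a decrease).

FX purchase ¥74 billion: reserves +¥74B, deposits 0.
OMO sale (to banks) ¥23 billion: reserves −¥23B, deposits 0.
Currency withdrawal ¥410 billion: reserves −¥410B, deposits −¥410B.
Discount-window repayment ¥327 billion: reserves −¥327B, deposits 0.
Government spending ¥106 billion: reserves +¥106B, deposits +¥106B.
Totals: Δreserves = −¥580B, Δdeposits = −¥304B.
Δrequired reserves = 4% × −¥304B = −¥12.16B.
Δexcess reserves = Δreserves − Δrequired = −¥580B − (−¥12.16B) = -¥567.84 billion.

-¥567.84 billion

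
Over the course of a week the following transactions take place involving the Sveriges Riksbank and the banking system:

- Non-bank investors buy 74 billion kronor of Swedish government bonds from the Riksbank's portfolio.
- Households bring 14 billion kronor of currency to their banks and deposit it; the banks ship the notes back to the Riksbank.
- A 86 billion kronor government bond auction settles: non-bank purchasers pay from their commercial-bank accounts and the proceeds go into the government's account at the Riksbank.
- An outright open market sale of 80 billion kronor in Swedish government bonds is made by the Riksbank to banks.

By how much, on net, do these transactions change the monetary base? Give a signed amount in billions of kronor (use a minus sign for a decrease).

-240 billion

Asset sale (to non-banks) 74 billion kronor: Riksbank balance sheet contracts → −74B.
Currency deposit 14 billion kronor: just a shift between currency and reserves — both are base money → 0.
Government account inflow 86 billion kronor: reserves shift to a non-base liability → −86B.
OMO sale (to banks) 80 billion kronor: Riksbank balance sheet contracts → −80B.
Net: −74 + 0 − 86 − 80 = -240 billion.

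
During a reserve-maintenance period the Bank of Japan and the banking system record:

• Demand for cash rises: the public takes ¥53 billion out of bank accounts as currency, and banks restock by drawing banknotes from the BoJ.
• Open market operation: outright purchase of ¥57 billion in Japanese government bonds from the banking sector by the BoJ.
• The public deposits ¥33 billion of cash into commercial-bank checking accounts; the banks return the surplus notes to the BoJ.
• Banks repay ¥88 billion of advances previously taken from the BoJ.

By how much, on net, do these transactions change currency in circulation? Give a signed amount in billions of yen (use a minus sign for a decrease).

Currency withdrawal ¥53 billion: notes leave the central bank → +¥53B.
OMO purchase (from banks) ¥57 billion: no currency enters or leaves circulation → 0.
Currency deposit ¥33 billion: notes return to the central bank → −¥33B.
Discount-window repayment ¥88 billion: no currency enters or leaves circulation → 0.
Net: 53 + 0 − 33 + 0 = +¥20 billion.

+¥20 billion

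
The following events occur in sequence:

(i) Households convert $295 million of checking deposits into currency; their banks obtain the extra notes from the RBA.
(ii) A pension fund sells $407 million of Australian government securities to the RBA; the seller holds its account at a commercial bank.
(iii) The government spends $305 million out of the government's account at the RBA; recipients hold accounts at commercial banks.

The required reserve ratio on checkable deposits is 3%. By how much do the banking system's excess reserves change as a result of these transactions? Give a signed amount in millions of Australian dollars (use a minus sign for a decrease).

+$404.49 million

Currency withdrawal $295 million: reserves −$295M, deposits −$295M.
Asset purchase (from non-banks) $407 million: reserves +$407M, deposits +$407M.
Government spending $305 million: reserves +$305M, deposits +$305M.
Totals: Δreserves = +$417M, Δdeposits = +$417M.
Δrequired reserves = 3% × +$417M = +$12.51M.
Δexcess reserves = Δreserves − Δrequired = +$417M − (+$12.51M) = +$404.49 million.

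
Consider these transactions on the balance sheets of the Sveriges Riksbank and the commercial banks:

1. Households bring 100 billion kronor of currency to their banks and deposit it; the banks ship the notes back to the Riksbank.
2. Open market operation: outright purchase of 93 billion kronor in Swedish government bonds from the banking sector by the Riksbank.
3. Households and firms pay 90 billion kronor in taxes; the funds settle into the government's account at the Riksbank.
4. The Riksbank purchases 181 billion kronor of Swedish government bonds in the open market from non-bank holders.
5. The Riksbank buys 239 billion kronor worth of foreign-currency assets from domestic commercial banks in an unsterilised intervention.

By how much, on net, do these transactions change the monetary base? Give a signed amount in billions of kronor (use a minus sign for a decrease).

+423 billion

Riksbank balance sheet:
  Assets:      Securities +274B, Foreign assets +239B
  Liabilities: Bank reserves +523B, Currency in circulation −100B, Government deposits +90B
Monetary base = currency + reserves: −100B + (+523B) = +423 billion.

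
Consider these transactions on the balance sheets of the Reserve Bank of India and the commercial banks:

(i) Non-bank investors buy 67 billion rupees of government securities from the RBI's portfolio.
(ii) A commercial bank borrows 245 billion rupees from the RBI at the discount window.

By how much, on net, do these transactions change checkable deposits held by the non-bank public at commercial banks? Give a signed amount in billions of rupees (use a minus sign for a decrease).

-67 billion

RBI balance sheet:
  Assets:      Securities −67B, Loans to banks +245B
  Liabilities: Bank reserves +178B
Commercial banking system:
  Assets:      Reserves at CB +178B
  Liabilities: Checkable deposits −67B, Borrowings from CB +245B
So the change in checkable deposits held by the non-bank public at commercial banks is -67 billion.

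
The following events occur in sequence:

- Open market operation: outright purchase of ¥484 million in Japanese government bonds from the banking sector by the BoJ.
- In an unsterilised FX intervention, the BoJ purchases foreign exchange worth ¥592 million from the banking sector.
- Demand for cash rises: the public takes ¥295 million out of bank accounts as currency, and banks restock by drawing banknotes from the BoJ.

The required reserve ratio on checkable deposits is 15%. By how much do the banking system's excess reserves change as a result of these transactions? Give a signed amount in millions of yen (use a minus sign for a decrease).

+¥825.25 million

OMO purchase (from banks) ¥484 million: reserves +¥484M, deposits 0.
FX purchase ¥592 million: reserves +¥592M, deposits 0.
Currency withdrawal ¥295 million: reserves −¥295M, deposits −¥295M.
Totals: Δreserves = +¥781M, Δdeposits = −¥295M.
Δrequired reserves = 15% × −¥295M = −¥44.25M.
Δexcess reserves = Δreserves − Δrequired = +¥781M − (−¥44.25M) = +¥825.25 million.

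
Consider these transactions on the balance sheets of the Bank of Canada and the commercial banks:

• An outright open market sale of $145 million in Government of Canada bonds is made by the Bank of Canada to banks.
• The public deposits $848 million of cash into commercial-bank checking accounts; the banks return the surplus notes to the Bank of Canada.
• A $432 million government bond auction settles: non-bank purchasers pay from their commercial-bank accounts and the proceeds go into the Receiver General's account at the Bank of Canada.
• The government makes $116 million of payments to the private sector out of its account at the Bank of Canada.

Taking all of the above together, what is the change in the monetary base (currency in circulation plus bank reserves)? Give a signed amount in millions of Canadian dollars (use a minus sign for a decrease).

-$461 million

OMO sale (to banks) $145 million: Bank of Canada balance sheet contracts → −$145M.
Currency deposit $848 million: just a shift between currency and reserves — both are base money → 0.
Government account inflow $432 million: reserves shift to a non-base liability → −$432M.
Government spending $116 million: a non-base liability converts back to reserves → +$116M.
Net: −145 + 0 − 432 + 116 = -$461 million.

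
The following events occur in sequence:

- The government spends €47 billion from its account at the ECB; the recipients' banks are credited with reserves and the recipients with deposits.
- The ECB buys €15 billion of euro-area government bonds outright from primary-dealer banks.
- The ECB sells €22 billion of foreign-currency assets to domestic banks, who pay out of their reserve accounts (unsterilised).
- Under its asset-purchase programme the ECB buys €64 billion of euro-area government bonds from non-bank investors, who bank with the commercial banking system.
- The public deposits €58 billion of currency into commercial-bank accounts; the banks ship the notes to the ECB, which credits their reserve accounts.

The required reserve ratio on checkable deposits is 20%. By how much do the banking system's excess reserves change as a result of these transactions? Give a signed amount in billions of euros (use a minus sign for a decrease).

Government spending €47 billion: reserves +€47B, deposits +€47B.
OMO purchase (from banks) €15 billion: reserves +€15B, deposits 0.
FX sale €22 billion: reserves −€22B, deposits 0.
Asset purchase (from non-banks) €64 billion: reserves +€64B, deposits +€64B.
Currency deposit €58 billion: reserves +€58B, deposits +€58B.
Totals: Δreserves = +€162B, Δdeposits = +€169B.
Δrequired reserves = 20% × +€169B = +€33.8B.
Δexcess reserves = Δreserves − Δrequired = +€162B − (+€33.8B) = +€128.2 billion.

+€128.2 billion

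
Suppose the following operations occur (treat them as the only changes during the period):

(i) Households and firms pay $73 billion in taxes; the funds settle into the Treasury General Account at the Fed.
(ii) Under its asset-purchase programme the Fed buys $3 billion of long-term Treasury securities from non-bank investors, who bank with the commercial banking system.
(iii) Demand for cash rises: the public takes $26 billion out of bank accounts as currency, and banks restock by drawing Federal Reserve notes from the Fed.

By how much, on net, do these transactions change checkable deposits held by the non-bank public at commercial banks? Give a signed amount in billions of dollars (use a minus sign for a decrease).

-$96 billion

Government account inflow $73 billion: non-bank counterparties' bank balances fall → −$73B.
Asset purchase (from non-banks) $3 billion: non-bank counterparties' bank balances rise → +$3B.
Currency withdrawal $26 billion: non-bank counterparties' bank balances fall → −$26B.
Net: −73 + 3 − 26 = -$96 billion.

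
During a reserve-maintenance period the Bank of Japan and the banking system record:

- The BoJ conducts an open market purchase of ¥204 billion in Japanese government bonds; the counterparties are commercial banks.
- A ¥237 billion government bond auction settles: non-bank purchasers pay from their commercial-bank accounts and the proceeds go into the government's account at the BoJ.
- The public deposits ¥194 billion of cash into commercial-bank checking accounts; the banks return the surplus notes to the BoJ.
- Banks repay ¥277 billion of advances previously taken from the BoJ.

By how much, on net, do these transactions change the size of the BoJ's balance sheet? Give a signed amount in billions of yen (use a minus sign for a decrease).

OMO purchase (from banks) ¥204 billion: a BoJ asset is acquired → +¥204B.
Government account inflow ¥237 billion: only the composition of liabilities changes → 0.
Currency deposit ¥194 billion: only the composition of liabilities changes → 0.
Discount-window repayment ¥277 billion: a BoJ asset is shed → −¥277B.
Net: 204 + 0 + 0 − 277 = -¥73 billion.

-¥73 billion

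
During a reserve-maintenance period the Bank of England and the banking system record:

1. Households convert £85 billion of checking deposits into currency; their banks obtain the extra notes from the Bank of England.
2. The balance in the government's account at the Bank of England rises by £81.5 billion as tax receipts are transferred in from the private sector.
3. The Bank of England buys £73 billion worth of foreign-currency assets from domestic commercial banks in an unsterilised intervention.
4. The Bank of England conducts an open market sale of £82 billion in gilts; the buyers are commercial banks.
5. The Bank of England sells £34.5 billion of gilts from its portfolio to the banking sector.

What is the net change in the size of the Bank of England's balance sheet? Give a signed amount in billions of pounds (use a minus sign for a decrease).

-£43.5 billion

Currency withdrawal £85 billion: only the composition of liabilities changes → 0.
Government account inflow £81.5 billion: only the composition of liabilities changes → 0.
FX purchase £73 billion: a Bank of England asset is acquired → +£73B.
OMO sale (to banks) £82 billion: a Bank of England asset is shed → −£82B.
OMO sale (to banks) £34.5 billion: a Bank of England asset is shed → −£34.5B.
Net: 0 + 0 + 73 − 82 − 34.5 = -£43.5 billion.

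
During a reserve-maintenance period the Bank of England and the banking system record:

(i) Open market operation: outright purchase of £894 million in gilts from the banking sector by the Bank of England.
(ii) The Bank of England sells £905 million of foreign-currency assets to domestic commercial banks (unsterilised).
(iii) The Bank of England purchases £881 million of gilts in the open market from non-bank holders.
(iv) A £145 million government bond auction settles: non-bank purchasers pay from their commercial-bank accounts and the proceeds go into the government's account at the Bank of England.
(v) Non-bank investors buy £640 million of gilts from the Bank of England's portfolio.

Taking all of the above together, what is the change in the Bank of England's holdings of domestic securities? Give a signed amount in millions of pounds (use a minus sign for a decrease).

+£1135 million

Bank of England balance sheet:
  Assets:      Securities +£1135M, Foreign assets −£905M
  Liabilities: Bank reserves +£85M, Government deposits +£145M
Commercial banking system:
  Assets:      Reserves at CB +£85M, Securities −£894M, Foreign assets +£905M
  Liabilities: Checkable deposits +£96M
So the change in the Bank of England's holdings of domestic securities is +£1135 million.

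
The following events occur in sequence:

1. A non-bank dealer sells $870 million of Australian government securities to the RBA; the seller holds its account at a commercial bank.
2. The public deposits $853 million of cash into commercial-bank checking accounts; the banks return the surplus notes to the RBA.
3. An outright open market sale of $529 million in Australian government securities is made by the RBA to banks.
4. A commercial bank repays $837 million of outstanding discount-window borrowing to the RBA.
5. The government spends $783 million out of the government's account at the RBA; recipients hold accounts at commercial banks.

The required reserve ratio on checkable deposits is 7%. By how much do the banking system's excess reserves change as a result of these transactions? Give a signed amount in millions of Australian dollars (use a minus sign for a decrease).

Asset purchase (from non-banks) $870 million: reserves +$870M, deposits +$870M.
Currency deposit $853 million: reserves +$853M, deposits +$853M.
OMO sale (to banks) $529 million: reserves −$529M, deposits 0.
Discount-window repayment $837 million: reserves −$837M, deposits 0.
Government spending $783 million: reserves +$783M, deposits +$783M.
Totals: Δreserves = +$1140M, Δdeposits = +$2506M.
Δrequired reserves = 7% × +$2506M = +$175.42M.
Δexcess reserves = Δreserves − Δrequired = +$1140M − (+$175.42M) = +$964.58 million.

+$964.58 million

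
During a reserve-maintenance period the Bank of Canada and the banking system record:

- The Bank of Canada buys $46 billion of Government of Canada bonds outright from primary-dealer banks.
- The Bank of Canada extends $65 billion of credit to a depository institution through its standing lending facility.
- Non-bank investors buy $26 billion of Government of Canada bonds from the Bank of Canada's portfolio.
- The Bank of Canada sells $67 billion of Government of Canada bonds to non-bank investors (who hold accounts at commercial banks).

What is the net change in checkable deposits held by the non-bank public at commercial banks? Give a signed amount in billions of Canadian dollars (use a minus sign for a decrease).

-$93 billion

Bank of Canada balance sheet:
  Assets:      Securities −$47B, Loans to banks +$65B
  Liabilities: Bank reserves +$18B
Commercial banking system:
  Assets:      Reserves at CB +$18B, Securities −$46B
  Liabilities: Checkable deposits −$93B, Borrowings from CB +$65B
So the change in checkable deposits held by the non-bank public at commercial banks is -$93 billion.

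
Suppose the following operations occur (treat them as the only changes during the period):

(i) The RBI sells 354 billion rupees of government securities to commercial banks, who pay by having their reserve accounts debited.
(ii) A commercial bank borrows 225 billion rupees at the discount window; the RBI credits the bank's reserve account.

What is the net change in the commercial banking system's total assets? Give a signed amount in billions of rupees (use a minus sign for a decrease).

RBI balance sheet:
  Assets:      Securities −354B, Loans to banks +225B
  Liabilities: Bank reserves −129B
Commercial banking system:
  Assets:      Reserves at CB −129B, Securities +354B
  Liabilities: Borrowings from CB +225B
Change in total bank assets = +225 billion.

+225 billion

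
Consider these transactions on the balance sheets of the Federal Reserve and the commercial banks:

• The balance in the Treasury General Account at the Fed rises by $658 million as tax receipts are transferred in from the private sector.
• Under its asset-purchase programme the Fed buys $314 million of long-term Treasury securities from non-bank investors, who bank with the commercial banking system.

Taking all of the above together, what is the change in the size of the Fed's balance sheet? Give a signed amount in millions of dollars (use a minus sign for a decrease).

Government account inflow $658 million: only the composition of liabilities changes → 0.
Asset purchase (from non-banks) $314 million: a Fed asset is acquired → +$314M.
Net: 0 + 314 = +$314 million.

+$314 million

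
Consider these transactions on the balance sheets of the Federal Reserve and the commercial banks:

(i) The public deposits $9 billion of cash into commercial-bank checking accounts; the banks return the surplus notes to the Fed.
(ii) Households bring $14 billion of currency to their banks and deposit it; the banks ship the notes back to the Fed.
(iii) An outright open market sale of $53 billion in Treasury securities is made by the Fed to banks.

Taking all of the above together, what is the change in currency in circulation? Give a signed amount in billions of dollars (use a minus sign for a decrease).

Currency deposit $9 billion: notes return to the central bank → −$9B.
Currency deposit $14 billion: notes return to the central bank → −$14B.
OMO sale (to banks) $53 billion: no currency enters or leaves circulation → 0.
Net: −9 − 14 + 0 = -$23 billion.

-$23 billion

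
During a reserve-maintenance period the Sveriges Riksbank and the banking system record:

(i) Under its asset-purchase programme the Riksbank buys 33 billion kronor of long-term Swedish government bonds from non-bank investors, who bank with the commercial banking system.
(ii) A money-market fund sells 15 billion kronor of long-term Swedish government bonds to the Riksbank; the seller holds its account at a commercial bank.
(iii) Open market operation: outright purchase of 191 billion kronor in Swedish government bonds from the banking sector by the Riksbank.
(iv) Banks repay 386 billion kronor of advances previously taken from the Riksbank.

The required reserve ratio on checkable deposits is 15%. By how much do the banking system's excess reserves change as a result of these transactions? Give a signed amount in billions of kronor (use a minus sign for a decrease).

Asset purchase (from non-banks) 33 billion kronor: reserves +33B, deposits +33B.
Asset purchase (from non-banks) 15 billion kronor: reserves +15B, deposits +15B.
OMO purchase (from banks) 191 billion kronor: reserves +191B, deposits 0.
Discount-window repayment 386 billion kronor: reserves −386B, deposits 0.
Totals: Δreserves = −147B, Δdeposits = +48B.
Δrequired reserves = 15% × +48B = +7.2B.
Δexcess reserves = Δreserves − Δrequired = −147B − (+7.2B) = -154.2 billion.

-154.2 billion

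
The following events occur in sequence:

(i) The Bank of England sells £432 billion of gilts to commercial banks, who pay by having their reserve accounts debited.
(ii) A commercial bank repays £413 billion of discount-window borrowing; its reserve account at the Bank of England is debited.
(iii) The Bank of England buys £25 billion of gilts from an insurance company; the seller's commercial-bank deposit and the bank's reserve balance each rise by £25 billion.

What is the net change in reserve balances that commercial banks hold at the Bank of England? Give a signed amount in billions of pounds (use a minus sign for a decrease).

-£820 billion

Bank of England balance sheet:
  Assets:      Securities −£407B, Loans to banks −£413B
  Liabilities: Bank reserves −£820B
So the change in reserve balances that commercial banks hold at the Bank of England is -£820 billion.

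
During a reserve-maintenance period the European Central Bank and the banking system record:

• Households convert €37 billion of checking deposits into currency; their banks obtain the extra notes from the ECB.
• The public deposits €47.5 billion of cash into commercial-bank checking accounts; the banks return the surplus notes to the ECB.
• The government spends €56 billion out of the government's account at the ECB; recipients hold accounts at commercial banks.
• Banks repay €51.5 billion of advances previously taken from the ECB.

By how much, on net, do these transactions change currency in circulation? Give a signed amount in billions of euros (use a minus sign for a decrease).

-€10.5 billion

Currency withdrawal €37 billion: notes leave the central bank → +€37B.
Currency deposit €47.5 billion: notes return to the central bank → −€47.5B.
Government spending €56 billion: no currency enters or leaves circulation → 0.
Discount-window repayment €51.5 billion: no currency enters or leaves circulation → 0.
Net: 37 − 47.5 + 0 + 0 = -€10.5 billion.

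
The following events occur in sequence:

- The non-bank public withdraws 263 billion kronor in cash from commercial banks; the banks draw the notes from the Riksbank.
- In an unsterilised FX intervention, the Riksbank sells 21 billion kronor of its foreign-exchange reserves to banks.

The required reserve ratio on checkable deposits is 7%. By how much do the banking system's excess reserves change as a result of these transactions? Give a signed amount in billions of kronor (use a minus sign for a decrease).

Currency withdrawal 263 billion kronor: reserves −263B, deposits −263B.
FX sale 21 billion kronor: reserves −21B, deposits 0.
Totals: Δreserves = −284B, Δdeposits = −263B.
Δrequired reserves = 7% × −263B = −18.41B.
Δexcess reserves = Δreserves − Δrequired = −284B − (−18.41B) = -265.59 billion.

-265.59 billion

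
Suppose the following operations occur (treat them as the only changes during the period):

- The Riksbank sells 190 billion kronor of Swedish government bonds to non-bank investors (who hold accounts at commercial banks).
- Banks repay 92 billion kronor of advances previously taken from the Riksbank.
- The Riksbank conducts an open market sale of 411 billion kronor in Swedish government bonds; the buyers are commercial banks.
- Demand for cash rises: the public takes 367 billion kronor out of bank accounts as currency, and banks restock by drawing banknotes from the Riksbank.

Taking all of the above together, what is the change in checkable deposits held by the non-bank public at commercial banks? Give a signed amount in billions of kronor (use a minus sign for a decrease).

-557 billion

Riksbank balance sheet:
  Assets:      Securities −601B, Loans to banks −92B
  Liabilities: Bank reserves −1060B, Currency in circulation +367B
Commercial banking system:
  Assets:      Reserves at CB −1060B, Securities +411B
  Liabilities: Checkable deposits −557B, Borrowings from CB −92B
So the change in checkable deposits held by the non-bank public at commercial banks is -557 billion.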